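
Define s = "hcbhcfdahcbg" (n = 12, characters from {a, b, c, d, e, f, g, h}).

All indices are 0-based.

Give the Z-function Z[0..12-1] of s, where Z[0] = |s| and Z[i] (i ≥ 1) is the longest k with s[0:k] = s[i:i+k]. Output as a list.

[12, 0, 0, 2, 0, 0, 0, 0, 3, 0, 0, 0]

Z[0]=12
i=1: i≥r, start 0; Z[1]=0
i=2: i≥r, start 0; Z[2]=0
i=3: i≥r, start 0; Z[3]=2 scan→box=[3,5)
i=4: min(r-i=1, Z[1]=0)=0; Z[4]=0
i=5: i≥r, start 0; Z[5]=0
i=6: i≥r, start 0; Z[6]=0
i=7: i≥r, start 0; Z[7]=0
i=8: i≥r, start 0; Z[8]=3 scan→box=[8,11)
i=9: min(r-i=2, Z[1]=0)=0; Z[9]=0
i=10: min(r-i=1, Z[2]=0)=0; Z[10]=0
i=11: i≥r, start 0; Z[11]=0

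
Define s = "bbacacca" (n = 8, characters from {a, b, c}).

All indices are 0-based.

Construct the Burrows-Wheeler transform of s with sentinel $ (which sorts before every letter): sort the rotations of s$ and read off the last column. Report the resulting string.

acbcb$caa

rank  rotation   last
    0  $bbacacca  a
    1  a$bbacacc  c
    2  acacca$bb  b
    3  acca$bbac  c
    4  bacacca$b  b
    5  bbacacca$  $
    6  ca$bbacac  c
    7  cacca$bba  a
    8  cca$bbaca  a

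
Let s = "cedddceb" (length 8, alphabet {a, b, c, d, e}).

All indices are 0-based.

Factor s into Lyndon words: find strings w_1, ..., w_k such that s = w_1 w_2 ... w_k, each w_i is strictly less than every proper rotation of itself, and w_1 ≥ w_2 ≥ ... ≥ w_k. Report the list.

emit factor 1: 'ceddd' (i=0, period=5)
emit factor 2: 'ce' (i=5, period=2)
emit factor 3: 'b' (i=7, period=1)

["ceddd", "ce", "b"]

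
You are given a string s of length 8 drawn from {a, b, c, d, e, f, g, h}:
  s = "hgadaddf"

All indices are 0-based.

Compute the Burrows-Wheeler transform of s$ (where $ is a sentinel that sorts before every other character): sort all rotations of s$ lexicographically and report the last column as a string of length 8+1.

rank  rotation   last
    0  $hgadaddf  f
    1  adaddf$hg  g
    2  addf$hgad  d
    3  daddf$hga  a
    4  ddf$hgada  a
    5  df$hgadad  d
    6  f$hgadadd  d
    7  gadaddf$h  h
    8  hgadaddf$  $

fgdaaddh$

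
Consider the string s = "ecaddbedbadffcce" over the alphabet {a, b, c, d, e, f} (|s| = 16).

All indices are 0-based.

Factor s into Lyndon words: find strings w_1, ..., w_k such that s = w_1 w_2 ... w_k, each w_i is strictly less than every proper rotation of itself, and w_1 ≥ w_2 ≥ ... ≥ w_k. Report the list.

emit factor 1: 'e' (i=0, period=1)
emit factor 2: 'c' (i=1, period=1)
emit factor 3: 'addbedbadffcce' (i=2, period=14)

["e", "c", "addbedbadffcce"]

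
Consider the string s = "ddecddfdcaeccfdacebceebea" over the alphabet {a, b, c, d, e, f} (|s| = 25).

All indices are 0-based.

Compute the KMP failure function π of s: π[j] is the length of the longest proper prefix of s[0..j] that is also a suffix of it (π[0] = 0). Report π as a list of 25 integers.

[0, 1, 0, 0, 1, 2, 0, 1, 0, 0, 0, 0, 0, 0, 1, 0, 0, 0, 0, 0, 0, 0, 0, 0, 0]

π[0] = 0
j=1 s[j]='d': π[1]=1 (border 'd')
j=2 s[j]='e': k: 1→0; π[2]=0 (border '')
j=3 s[j]='c': π[3]=0 (border '')
j=4 s[j]='d': π[4]=1 (border 'd')
j=5 s[j]='d': π[5]=2 (border 'dd')
j=6 s[j]='f': k: 2→1→0; π[6]=0 (border '')
j=7 s[j]='d': π[7]=1 (border 'd')
j=8 s[j]='c': k: 1→0; π[8]=0 (border '')
j=9 s[j]='a': π[9]=0 (border '')
j=10 s[j]='e': π[10]=0 (border '')
j=11 s[j]='c': π[11]=0 (border '')
j=12 s[j]='c': π[12]=0 (border '')
j=13 s[j]='f': π[13]=0 (border '')
j=14 s[j]='d': π[14]=1 (border 'd')
j=15 s[j]='a': k: 1→0; π[15]=0 (border '')
j=16 s[j]='c': π[16]=0 (border '')
j=17 s[j]='e': π[17]=0 (border '')
j=18 s[j]='b': π[18]=0 (border '')
j=19 s[j]='c': π[19]=0 (border '')
j=20 s[j]='e': π[20]=0 (border '')
j=21 s[j]='e': π[21]=0 (border '')
j=22 s[j]='b': π[22]=0 (border '')
j=23 s[j]='e': π[23]=0 (border '')
j=24 s[j]='a': π[24]=0 (border '')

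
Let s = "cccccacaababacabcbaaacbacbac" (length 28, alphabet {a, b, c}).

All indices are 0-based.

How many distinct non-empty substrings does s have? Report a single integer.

rank→(start, suffix):
  0 → (18, 'aaacbacbac')
  1 → (7, 'aababacabcbaaacbacbac')
  2 → (19, 'aacbacbac')
  3 → (8, 'ababacabcbaaacbacbac')
  4 → (10, 'abacabcbaaacbacbac')
  5 → (14, 'abcbaaacbacbac')
  6 → (26, 'ac')
  7 → (5, 'acaababacabcbaaacbacbac')
  8 → (12, 'acabcbaaacbacbac')
  9 → (23, 'acbac')
  10 → (20, 'acbacbac')
  11 → (17, 'baaacbacbac')
  12 → (9, 'babacabcbaaacbacbac')
  13 → (25, 'bac')
  14 → (11, 'bacabcbaaacbacbac')
  15 → (22, 'bacbac')
  16 → (15, 'bcbaaacbacbac')
  17 → (27, 'c')
  18 → (6, 'caababacabcbaaacbacbac')
  19 → (13, 'cabcbaaacbacbac')
  20 → (4, 'cacaababacabcbaaacbacbac')
  21 → (16, 'cbaaacbacbac')
  22 → (24, 'cbac')
  23 → (21, 'cbacbac')
  24 → (3, 'ccacaababacabcbaaacbacbac')
  25 → (2, 'cccacaababacabcbaaacbacbac')
  26 → (1, 'ccccacaababacabcbaaacbacbac')
  27 → (0, 'cccccacaababacabcbaaacbacbac')

SA = [18, 7, 19, 8, 10, 14, 26, 5, 12, 23, 20, 17, 9, 25, 11, 22, 15, 27, 6, 13, 4, 16, 24, 21, 3, 2, 1, 0]
rank  pair      lcp
   1  s[18:],s[7:]  2  'aa'
   2  s[7:],s[19:]  2  'aa'
   3  s[19:],s[8:]  1  'a'
   4  s[8:],s[10:]  3  'aba'
   5  s[10:],s[14:]  2  'ab'
   6  s[14:],s[26:]  1  'a'
   7  s[26:],s[5:]  2  'ac'
   8  s[5:],s[12:]  3  'aca'
   9  s[12:],s[23:]  2  'ac'
  10  s[23:],s[20:]  5  'acbac'
  11  s[20:],s[17:]  0  ''
  12  s[17:],s[9:]  2  'ba'
  13  s[9:],s[25:]  2  'ba'
  14  s[25:],s[11:]  3  'bac'
  15  s[11:],s[22:]  3  'bac'
  16  s[22:],s[15:]  1  'b'
  17  s[15:],s[27:]  0  ''
  18  s[27:],s[6:]  1  'c'
  19  s[6:],s[13:]  2  'ca'
  20  s[13:],s[4:]  2  'ca'
  21  s[4:],s[16:]  1  'c'
  22  s[16:],s[24:]  3  'cba'
  23  s[24:],s[21:]  4  'cbac'
  24  s[21:],s[3:]  1  'c'
  25  s[3:],s[2:]  2  'cc'
  26  s[2:],s[1:]  3  'ccc'
  27  s[1:],s[0:]  4  'cccc'

n(n+1)/2 = 28·29/2 = 406
Σ LCP = 0 + 2 + 2 + 1 + 3 + 2 + 1 + 2 + 3 + 2 + 5 + 0 + 2 + 2 + 3 + 3 + 1 + 0 + 1 + 2 + 2 + 1 + 3 + 4 + 1 + 2 + 3 + 4 = 57
distinct = 406 − 57 = 349

349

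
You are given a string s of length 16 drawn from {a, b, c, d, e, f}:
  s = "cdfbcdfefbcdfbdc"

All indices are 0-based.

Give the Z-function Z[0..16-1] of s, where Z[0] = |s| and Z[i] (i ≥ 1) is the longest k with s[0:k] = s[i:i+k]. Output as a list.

[16, 0, 0, 0, 3, 0, 0, 0, 0, 0, 4, 0, 0, 0, 0, 1]

Z[0]=16
i=1: outside box; Z[1]=0
i=2: outside box; Z[2]=0
i=3: outside box; Z[3]=0
i=4: outside box; Z[4]=3 grow→box=[4,7)
i=5: min(r-i=2, Z[1]=0)=0; Z[5]=0
i=6: min(r-i=1, Z[2]=0)=0; Z[6]=0
i=7: outside box; Z[7]=0
i=8: outside box; Z[8]=0
i=9: outside box; Z[9]=0
i=10: outside box; Z[10]=4 grow→box=[10,14)
i=11: min(r-i=3, Z[1]=0)=0; Z[11]=0
i=12: min(r-i=2, Z[2]=0)=0; Z[12]=0
i=13: min(r-i=1, Z[3]=0)=0; Z[13]=0
i=14: outside box; Z[14]=0
i=15: outside box; Z[15]=1 grow→box=[15,16)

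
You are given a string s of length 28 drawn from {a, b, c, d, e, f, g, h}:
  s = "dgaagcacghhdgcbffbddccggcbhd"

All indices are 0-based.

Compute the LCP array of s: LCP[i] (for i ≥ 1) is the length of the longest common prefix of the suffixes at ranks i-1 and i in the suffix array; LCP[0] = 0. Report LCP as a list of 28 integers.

rank→(start, suffix):
  0 → (2, 'aagcacghhdgcbffbddccggcbhd')
  1 → (6, 'acghhdgcbffbddccggcbhd')
  2 → (3, 'agcacghhdgcbffbddccggcbhd')
  3 → (17, 'bddccggcbhd')
  4 → (14, 'bffbddccggcbhd')
  5 → (25, 'bhd')
  6 → (5, 'cacghhdgcbffbddccggcbhd')
  7 → (13, 'cbffbddccggcbhd')
  8 → (24, 'cbhd')
  9 → (20, 'ccggcbhd')
  10 → (21, 'cggcbhd')
  11 → (7, 'cghhdgcbffbddccggcbhd')
  12 → (27, 'd')
  13 → (19, 'dccggcbhd')
  14 → (18, 'ddccggcbhd')
  15 → (0, 'dgaagcacghhdgcbffbddccggcbhd')
  16 → (11, 'dgcbffbddccggcbhd')
  17 → (16, 'fbddccggcbhd')
  18 → (15, 'ffbddccggcbhd')
  19 → (1, 'gaagcacghhdgcbffbddccggcbhd')
  20 → (4, 'gcacghhdgcbffbddccggcbhd')
  21 → (12, 'gcbffbddccggcbhd')
  22 → (23, 'gcbhd')
  23 → (22, 'ggcbhd')
  24 → (8, 'ghhdgcbffbddccggcbhd')
  25 → (26, 'hd')
  26 → (10, 'hdgcbffbddccggcbhd')
  27 → (9, 'hhdgcbffbddccggcbhd')

SA = [2, 6, 3, 17, 14, 25, 5, 13, 24, 20, 21, 7, 27, 19, 18, 0, 11, 16, 15, 1, 4, 12, 23, 22, 8, 26, 10, 9]
rank  pair      lcp
   1  s[2:],s[6:]  1  'a'
   2  s[6:],s[3:]  1  'a'
   3  s[3:],s[17:]  0  ''
   4  s[17:],s[14:]  1  'b'
   5  s[14:],s[25:]  1  'b'
   6  s[25:],s[5:]  0  ''
   7  s[5:],s[13:]  1  'c'
   8  s[13:],s[24:]  2  'cb'
   9  s[24:],s[20:]  1  'c'
  10  s[20:],s[21:]  1  'c'
  11  s[21:],s[7:]  2  'cg'
  12  s[7:],s[27:]  0  ''
  13  s[27:],s[19:]  1  'd'
  14  s[19:],s[18:]  1  'd'
  15  s[18:],s[0:]  1  'd'
  16  s[0:],s[11:]  2  'dg'
  17  s[11:],s[16:]  0  ''
  18  s[16:],s[15:]  1  'f'
  19  s[15:],s[1:]  0  ''
  20  s[1:],s[4:]  1  'g'
  21  s[4:],s[12:]  2  'gc'
  22  s[12:],s[23:]  3  'gcb'
  23  s[23:],s[22:]  1  'g'
  24  s[22:],s[8:]  1  'g'
  25  s[8:],s[26:]  0  ''
  26  s[26:],s[10:]  2  'hd'
  27  s[10:],s[9:]  1  'h'

[0, 1, 1, 0, 1, 1, 0, 1, 2, 1, 1, 2, 0, 1, 1, 1, 2, 0, 1, 0, 1, 2, 3, 1, 1, 0, 2, 1]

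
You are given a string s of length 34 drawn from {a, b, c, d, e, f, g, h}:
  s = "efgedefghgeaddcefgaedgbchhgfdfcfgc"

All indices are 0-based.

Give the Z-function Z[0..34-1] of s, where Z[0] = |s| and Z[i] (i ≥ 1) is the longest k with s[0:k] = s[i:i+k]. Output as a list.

[34, 0, 0, 1, 0, 3, 0, 0, 0, 0, 1, 0, 0, 0, 0, 3, 0, 0, 0, 1, 0, 0, 0, 0, 0, 0, 0, 0, 0, 0, 0, 0, 0, 0]

Z[0]=34
i=1: i≥r, start 0; Z[1]=0
i=2: i≥r, start 0; Z[2]=0
i=3: i≥r, start 0; Z[3]=1 grow→box=[3,4)
i=4: i≥r, start 0; Z[4]=0
i=5: i≥r, start 0; Z[5]=3 grow→box=[5,8)
i=6: min(r-i=2, Z[1]=0)=0; Z[6]=0
i=7: min(r-i=1, Z[2]=0)=0; Z[7]=0
i=8: i≥r, start 0; Z[8]=0
i=9: i≥r, start 0; Z[9]=0
i=10: i≥r, start 0; Z[10]=1 grow→box=[10,11)
i=11: i≥r, start 0; Z[11]=0
i=12: i≥r, start 0; Z[12]=0
i=13: i≥r, start 0; Z[13]=0
i=14: i≥r, start 0; Z[14]=0
i=15: i≥r, start 0; Z[15]=3 grow→box=[15,18)
i=16: min(r-i=2, Z[1]=0)=0; Z[16]=0
i=17: min(r-i=1, Z[2]=0)=0; Z[17]=0
i=18: i≥r, start 0; Z[18]=0
i=19: i≥r, start 0; Z[19]=1 grow→box=[19,20)
i=20: i≥r, start 0; Z[20]=0
i=21: i≥r, start 0; Z[21]=0
i=22: i≥r, start 0; Z[22]=0
i=23: i≥r, start 0; Z[23]=0
i=24: i≥r, start 0; Z[24]=0
i=25: i≥r, start 0; Z[25]=0
i=26: i≥r, start 0; Z[26]=0
i=27: i≥r, start 0; Z[27]=0
i=28: i≥r, start 0; Z[28]=0
i=29: i≥r, start 0; Z[29]=0
i=30: i≥r, start 0; Z[30]=0
i=31: i≥r, start 0; Z[31]=0
i=32: i≥r, start 0; Z[32]=0
i=33: i≥r, start 0; Z[33]=0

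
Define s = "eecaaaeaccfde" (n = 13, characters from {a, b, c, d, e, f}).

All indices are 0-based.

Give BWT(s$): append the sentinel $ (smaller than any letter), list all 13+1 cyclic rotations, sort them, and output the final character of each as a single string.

ecaeaeacfdae$c

rank  rotation        last
    0  $eecaaaeaccfde  e
    1  aaaeaccfde$eec  c
    2  aaeaccfde$eeca  a
    3  accfde$eecaaae  e
    4  aeaccfde$eecaa  a
    5  caaaeaccfde$ee  e
    6  ccfde$eecaaaea  a
    7  cfde$eecaaaeac  c
    8  de$eecaaaeaccf  f
    9  e$eecaaaeaccfd  d
   10  eaccfde$eecaaa  a
   11  ecaaaeaccfde$e  e
   12  eecaaaeaccfde$  $
   13  fde$eecaaaeacc  c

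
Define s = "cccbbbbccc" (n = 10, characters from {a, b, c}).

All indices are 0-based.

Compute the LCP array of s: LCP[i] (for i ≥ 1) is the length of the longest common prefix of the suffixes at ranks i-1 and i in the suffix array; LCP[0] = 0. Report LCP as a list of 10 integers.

sorted suffixes:
  #0 SA[0]=3  'bbbbccc'
  #1 SA[1]=4  'bbbccc'
  #2 SA[2]=5  'bbccc'
  #3 SA[3]=6  'bccc'
  #4 SA[4]=9  'c'
  #5 SA[5]=2  'cbbbbccc'
  #6 SA[6]=8  'cc'
  #7 SA[7]=1  'ccbbbbccc'
  #8 SA[8]=7  'ccc'
  #9 SA[9]=0  'cccbbbbccc'

SA = [3, 4, 5, 6, 9, 2, 8, 1, 7, 0]
rank  pair      lcp
   1  s[3:],s[4:]  3  'bbb'
   2  s[4:],s[5:]  2  'bb'
   3  s[5:],s[6:]  1  'b'
   4  s[6:],s[9:]  0  ''
   5  s[9:],s[2:]  1  'c'
   6  s[2:],s[8:]  1  'c'
   7  s[8:],s[1:]  2  'cc'
   8  s[1:],s[7:]  2  'cc'
   9  s[7:],s[0:]  3  'ccc'

[0, 3, 2, 1, 0, 1, 1, 2, 2, 3]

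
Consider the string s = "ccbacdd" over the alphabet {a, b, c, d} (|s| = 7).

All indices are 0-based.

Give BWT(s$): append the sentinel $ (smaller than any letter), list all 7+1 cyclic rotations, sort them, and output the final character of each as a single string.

dbcc$adc

rank  rotation  last
    0  $ccbacdd  d
    1  acdd$ccb  b
    2  bacdd$cc  c
    3  cbacdd$c  c
    4  ccbacdd$  $
    5  cdd$ccba  a
    6  d$ccbacd  d
    7  dd$ccbac  c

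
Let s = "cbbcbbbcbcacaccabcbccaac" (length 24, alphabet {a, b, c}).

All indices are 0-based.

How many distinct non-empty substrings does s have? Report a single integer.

sorted suffixes:
  #0 SA[0]=21  'aac'
  #1 SA[1]=15  'abcbccaac'
  #2 SA[2]=22  'ac'
  #3 SA[3]=10  'acaccabcbccaac'
  #4 SA[4]=12  'accabcbccaac'
  #5 SA[5]=4  'bbbcbcacaccabcbccaac'
  #6 SA[6]=1  'bbcbbbcbcacaccabcbccaac'
  #7 SA[7]=5  'bbcbcacaccabcbccaac'
  #8 SA[8]=8  'bcacaccabcbccaac'
  #9 SA[9]=2  'bcbbbcbcacaccabcbccaac'
  #10 SA[10]=6  'bcbcacaccabcbccaac'
  #11 SA[11]=16  'bcbccaac'
  #12 SA[12]=18  'bccaac'
  #13 SA[13]=23  'c'
  #14 SA[14]=20  'caac'
  #15 SA[15]=14  'cabcbccaac'
  #16 SA[16]=9  'cacaccabcbccaac'
  #17 SA[17]=11  'caccabcbccaac'
  #18 SA[18]=3  'cbbbcbcacaccabcbccaac'
  #19 SA[19]=0  'cbbcbbbcbcacaccabcbccaac'
  #20 SA[20]=7  'cbcacaccabcbccaac'
  #21 SA[21]=17  'cbccaac'
  #22 SA[22]=19  'ccaac'
  #23 SA[23]=13  'ccabcbccaac'

SA = [21, 15, 22, 10, 12, 4, 1, 5, 8, 2, 6, 16, 18, 23, 20, 14, 9, 11, 3, 0, 7, 17, 19, 13]
[i] adj suffixes → lcp
  [1] 21/15 → 1 ('a')
  [2] 15/22 → 1 ('a')
  [3] 22/10 → 2 ('ac')
  [4] 10/12 → 2 ('ac')
  [5] 12/4 → 0 ('')
  [6] 4/1 → 2 ('bb')
  [7] 1/5 → 4 ('bbcb')
  [8] 5/8 → 1 ('b')
  [9] 8/2 → 2 ('bc')
  [10] 2/6 → 3 ('bcb')
  [11] 6/16 → 4 ('bcbc')
  [12] 16/18 → 2 ('bc')
  [13] 18/23 → 0 ('')
  [14] 23/20 → 1 ('c')
  [15] 20/14 → 2 ('ca')
  [16] 14/9 → 2 ('ca')
  [17] 9/11 → 3 ('cac')
  [18] 11/3 → 1 ('c')
  [19] 3/0 → 3 ('cbb')
  [20] 0/7 → 2 ('cb')
  [21] 7/17 → 3 ('cbc')
  [22] 17/19 → 1 ('c')
  [23] 19/13 → 3 ('cca')

n(n+1)/2 = 24·25/2 = 300
Σ LCP = 0 + 1 + 1 + 2 + 2 + 0 + 2 + 4 + 1 + 2 + 3 + 4 + 2 + 0 + 1 + 2 + 2 + 3 + 1 + 3 + 2 + 3 + 1 + 3 = 45
distinct = 300 − 45 = 255

255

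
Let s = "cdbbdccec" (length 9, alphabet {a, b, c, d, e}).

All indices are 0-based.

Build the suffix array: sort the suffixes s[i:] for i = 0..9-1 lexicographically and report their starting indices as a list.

rank | idx | suffix
   0 |   2 | bbdccec
   1 |   3 | bdccec
   2 |   8 | c
   3 |   5 | ccec
   4 |   0 | cdbbdccec
   5 |   6 | cec
   6 |   1 | dbbdccec
   7 |   4 | dccec
   8 |   7 | ec

[2, 3, 8, 5, 0, 6, 1, 4, 7]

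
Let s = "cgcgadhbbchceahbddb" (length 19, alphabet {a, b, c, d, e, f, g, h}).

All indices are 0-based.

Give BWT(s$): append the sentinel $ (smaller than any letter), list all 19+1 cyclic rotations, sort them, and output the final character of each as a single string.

bgedhbhhg$bdbacccdac

rank  rotation              last
    0  $cgcgadhbbchceahbddb  b
    1  adhbbchceahbddb$cgcg  g
    2  ahbddb$cgcgadhbbchce  e
    3  b$cgcgadhbbchceahbdd  d
    4  bbchceahbddb$cgcgadh  h
    5  bchceahbddb$cgcgadhb  b
    6  bddb$cgcgadhbbchceah  h
    7  ceahbddb$cgcgadhbbch  h
    8  cgadhbbchceahbddb$cg  g
    9  cgcgadhbbchceahbddb$  $
   10  chceahbddb$cgcgadhbb  b
   11  db$cgcgadhbbchceahbd  d
   12  ddb$cgcgadhbbchceahb  b
   13  dhbbchceahbddb$cgcga  a
   14  eahbddb$cgcgadhbbchc  c
   15  gadhbbchceahbddb$cgc  c
   16  gcgadhbbchceahbddb$c  c
   17  hbbchceahbddb$cgcgad  d
   18  hbddb$cgcgadhbbchcea  a
   19  hceahbddb$cgcgadhbbc  c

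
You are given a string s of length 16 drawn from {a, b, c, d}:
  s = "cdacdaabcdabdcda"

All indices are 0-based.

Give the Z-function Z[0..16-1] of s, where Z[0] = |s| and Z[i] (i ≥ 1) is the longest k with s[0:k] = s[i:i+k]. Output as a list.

[16, 0, 0, 3, 0, 0, 0, 0, 3, 0, 0, 0, 0, 3, 0, 0]

Z[0]=16
i=1: outside box; Z[1]=0
i=2: outside box; Z[2]=0
i=3: outside box; Z[3]=3 extend→box=[3,6)
i=4: min(r-i=2, Z[1]=0)=0; Z[4]=0
i=5: min(r-i=1, Z[2]=0)=0; Z[5]=0
i=6: outside box; Z[6]=0
i=7: outside box; Z[7]=0
i=8: outside box; Z[8]=3 extend→box=[8,11)
i=9: min(r-i=2, Z[1]=0)=0; Z[9]=0
i=10: min(r-i=1, Z[2]=0)=0; Z[10]=0
i=11: outside box; Z[11]=0
i=12: outside box; Z[12]=0
i=13: outside box; Z[13]=3 extend→box=[13,16)
i=14: min(r-i=2, Z[1]=0)=0; Z[14]=0
i=15: min(r-i=1, Z[2]=0)=0; Z[15]=0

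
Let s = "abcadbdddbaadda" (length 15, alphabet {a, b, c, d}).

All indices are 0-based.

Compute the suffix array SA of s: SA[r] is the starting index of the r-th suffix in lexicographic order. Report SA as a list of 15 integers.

rank | idx | suffix
   0 |  14 | a
   1 |  10 | aadda
   2 |   0 | abcadbdddbaadda
   3 |   3 | adbdddbaadda
   4 |  11 | adda
   5 |   9 | baadda
   6 |   1 | bcadbdddbaadda
   7 |   5 | bdddbaadda
   8 |   2 | cadbdddbaadda
   9 |  13 | da
  10 |   8 | dbaadda
  11 |   4 | dbdddbaadda
  12 |  12 | dda
  13 |   7 | ddbaadda
  14 |   6 | dddbaadda

[14, 10, 0, 3, 11, 9, 1, 5, 2, 13, 8, 4, 12, 7, 6]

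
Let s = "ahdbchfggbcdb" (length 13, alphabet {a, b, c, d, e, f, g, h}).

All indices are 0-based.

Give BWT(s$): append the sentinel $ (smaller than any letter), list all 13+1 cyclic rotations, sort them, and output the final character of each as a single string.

b$dgdbbchhgfac

rank  rotation        last
    0  $ahdbchfggbcdb  b
    1  ahdbchfggbcdb$  $
    2  b$ahdbchfggbcd  d
    3  bcdb$ahdbchfgg  g
    4  bchfggbcdb$ahd  d
    5  cdb$ahdbchfggb  b
    6  chfggbcdb$ahdb  b
    7  db$ahdbchfggbc  c
    8  dbchfggbcdb$ah  h
    9  fggbcdb$ahdbch  h
   10  gbcdb$ahdbchfg  g
   11  ggbcdb$ahdbchf  f
   12  hdbchfggbcdb$a  a
   13  hfggbcdb$ahdbc  c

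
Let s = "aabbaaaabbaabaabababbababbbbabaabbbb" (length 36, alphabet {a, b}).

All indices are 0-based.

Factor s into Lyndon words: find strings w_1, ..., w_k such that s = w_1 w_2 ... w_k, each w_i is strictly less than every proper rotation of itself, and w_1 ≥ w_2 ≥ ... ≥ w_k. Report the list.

emit factor 1: 'aabb' (i=0, period=4)
emit factor 2: 'aaaabbaabaabababbababbbbabaabbbb' (i=4, period=32)

["aabb", "aaaabbaabaabababbababbbbabaabbbb"]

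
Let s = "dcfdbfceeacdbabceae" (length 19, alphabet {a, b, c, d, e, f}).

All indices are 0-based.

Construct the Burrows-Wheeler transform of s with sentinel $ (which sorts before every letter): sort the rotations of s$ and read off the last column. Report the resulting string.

ebeedadabfdcf$aeccbc

rank  rotation              last
    0  $dcfdbfceeacdbabceae  e
    1  abceae$dcfdbfceeacdb  b
    2  acdbabceae$dcfdbfcee  e
    3  ae$dcfdbfceeacdbabce  e
    4  babceae$dcfdbfceeacd  d
    5  bceae$dcfdbfceeacdba  a
    6  bfceeacdbabceae$dcfd  d
    7  cdbabceae$dcfdbfceea  a
    8  ceae$dcfdbfceeacdbab  b
    9  ceeacdbabceae$dcfdbf  f
   10  cfdbfceeacdbabceae$d  d
   11  dbabceae$dcfdbfceeac  c
   12  dbfceeacdbabceae$dcf  f
   13  dcfdbfceeacdbabceae$  $
   14  e$dcfdbfceeacdbabcea  a
   15  eacdbabceae$dcfdbfce  e
   16  eae$dcfdbfceeacdbabc  c
   17  eeacdbabceae$dcfdbfc  c
   18  fceeacdbabceae$dcfdb  b
   19  fdbfceeacdbabceae$dc  c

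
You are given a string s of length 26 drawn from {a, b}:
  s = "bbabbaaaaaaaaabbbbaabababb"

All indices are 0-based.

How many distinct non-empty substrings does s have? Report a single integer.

272

rank→(start, suffix):
  0 → (5, 'aaaaaaaaabbbbaabababb')
  1 → (6, 'aaaaaaaabbbbaabababb')
  2 → (7, 'aaaaaaabbbbaabababb')
  3 → (8, 'aaaaaabbbbaabababb')
  4 → (9, 'aaaaabbbbaabababb')
  5 → (10, 'aaaabbbbaabababb')
  6 → (11, 'aaabbbbaabababb')
  7 → (18, 'aabababb')
  8 → (12, 'aabbbbaabababb')
  9 → (19, 'abababb')
  10 → (21, 'ababb')
  11 → (23, 'abb')
  12 → (2, 'abbaaaaaaaaabbbbaabababb')
  13 → (13, 'abbbbaabababb')
  14 → (25, 'b')
  15 → (4, 'baaaaaaaaabbbbaabababb')
  16 → (17, 'baabababb')
  17 → (20, 'bababb')
  18 → (22, 'babb')
  19 → (1, 'babbaaaaaaaaabbbbaabababb')
  20 → (24, 'bb')
  21 → (3, 'bbaaaaaaaaabbbbaabababb')
  22 → (16, 'bbaabababb')
  23 → (0, 'bbabbaaaaaaaaabbbbaabababb')
  24 → (15, 'bbbaabababb')
  25 → (14, 'bbbbaabababb')

SA = [5, 6, 7, 8, 9, 10, 11, 18, 12, 19, 21, 23, 2, 13, 25, 4, 17, 20, 22, 1, 24, 3, 16, 0, 15, 14]
rank  pair      lcp
   1  s[5:],s[6:]  8  'aaaaaaaa'
   2  s[6:],s[7:]  7  'aaaaaaa'
   3  s[7:],s[8:]  6  'aaaaaa'
   4  s[8:],s[9:]  5  'aaaaa'
   5  s[9:],s[10:]  4  'aaaa'
   6  s[10:],s[11:]  3  'aaa'
   7  s[11:],s[18:]  2  'aa'
   8  s[18:],s[12:]  3  'aab'
   9  s[12:],s[19:]  1  'a'
  10  s[19:],s[21:]  4  'abab'
  11  s[21:],s[23:]  2  'ab'
  12  s[23:],s[2:]  3  'abb'
  13  s[2:],s[13:]  3  'abb'
  14  s[13:],s[25:]  0  ''
  15  s[25:],s[4:]  1  'b'
  16  s[4:],s[17:]  3  'baa'
  17  s[17:],s[20:]  2  'ba'
  18  s[20:],s[22:]  3  'bab'
  19  s[22:],s[1:]  4  'babb'
  20  s[1:],s[24:]  1  'b'
  21  s[24:],s[3:]  2  'bb'
  22  s[3:],s[16:]  4  'bbaa'
  23  s[16:],s[0:]  3  'bba'
  24  s[0:],s[15:]  2  'bb'
  25  s[15:],s[14:]  3  'bbb'

n(n+1)/2 = 26·27/2 = 351
Σ LCP = 0 + 8 + 7 + 6 + 5 + 4 + 3 + 2 + 3 + 1 + 4 + 2 + 3 + 3 + 0 + 1 + 3 + 2 + 3 + 4 + 1 + 2 + 4 + 3 + 2 + 3 = 79
distinct = 351 − 79 = 272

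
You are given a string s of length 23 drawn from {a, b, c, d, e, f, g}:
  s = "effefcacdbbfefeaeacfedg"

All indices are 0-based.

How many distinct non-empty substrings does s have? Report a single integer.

sorted suffixes:
  #0 SA[0]=6  'acdbbfefeaeacfedg'
  #1 SA[1]=17  'acfedg'
  #2 SA[2]=15  'aeacfedg'
  #3 SA[3]=9  'bbfefeaeacfedg'
  #4 SA[4]=10  'bfefeaeacfedg'
  #5 SA[5]=5  'cacdbbfefeaeacfedg'
  #6 SA[6]=7  'cdbbfefeaeacfedg'
  #7 SA[7]=18  'cfedg'
  #8 SA[8]=8  'dbbfefeaeacfedg'
  #9 SA[9]=21  'dg'
  #10 SA[10]=16  'eacfedg'
  #11 SA[11]=14  'eaeacfedg'
  #12 SA[12]=20  'edg'
  #13 SA[13]=3  'efcacdbbfefeaeacfedg'
  #14 SA[14]=12  'efeaeacfedg'
  #15 SA[15]=0  'effefcacdbbfefeaeacfedg'
  #16 SA[16]=4  'fcacdbbfefeaeacfedg'
  #17 SA[17]=13  'feaeacfedg'
  #18 SA[18]=19  'fedg'
  #19 SA[19]=2  'fefcacdbbfefeaeacfedg'
  #20 SA[20]=11  'fefeaeacfedg'
  #21 SA[21]=1  'ffefcacdbbfefeaeacfedg'
  #22 SA[22]=22  'g'

SA = [6, 17, 15, 9, 10, 5, 7, 18, 8, 21, 16, 14, 20, 3, 12, 0, 4, 13, 19, 2, 11, 1, 22]
[i] adj suffixes → lcp
  [1] 6/17 → 2 ('ac')
  [2] 17/15 → 1 ('a')
  [3] 15/9 → 0 ('')
  [4] 9/10 → 1 ('b')
  [5] 10/5 → 0 ('')
  [6] 5/7 → 1 ('c')
  [7] 7/18 → 1 ('c')
  [8] 18/8 → 0 ('')
  [9] 8/21 → 1 ('d')
  [10] 21/16 → 0 ('')
  [11] 16/14 → 2 ('ea')
  [12] 14/20 → 1 ('e')
  [13] 20/3 → 1 ('e')
  [14] 3/12 → 2 ('ef')
  [15] 12/0 → 2 ('ef')
  [16] 0/4 → 0 ('')
  [17] 4/13 → 1 ('f')
  [18] 13/19 → 2 ('fe')
  [19] 19/2 → 2 ('fe')
  [20] 2/11 → 3 ('fef')
  [21] 11/1 → 1 ('f')
  [22] 1/22 → 0 ('')

n(n+1)/2 = 23·24/2 = 276
Σ LCP = 0 + 2 + 1 + 0 + 1 + 0 + 1 + 1 + 0 + 1 + 0 + 2 + 1 + 1 + 2 + 2 + 0 + 1 + 2 + 2 + 3 + 1 + 0 = 24
distinct = 276 − 24 = 252

252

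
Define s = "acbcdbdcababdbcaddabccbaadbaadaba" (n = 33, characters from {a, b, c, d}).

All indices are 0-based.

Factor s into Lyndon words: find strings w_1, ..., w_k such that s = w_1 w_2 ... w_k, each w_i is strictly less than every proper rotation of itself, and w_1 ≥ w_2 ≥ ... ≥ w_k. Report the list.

["acbcdbdc", "ababdbcaddabccb", "aadb", "aadab", "a"]

emit factor 1: 'acbcdbdc' (i=0, period=8)
emit factor 2: 'ababdbcaddabccb' (i=8, period=15)
emit factor 3: 'aadb' (i=23, period=4)
emit factor 4: 'aadab' (i=27, period=5)
emit factor 5: 'a' (i=32, period=1)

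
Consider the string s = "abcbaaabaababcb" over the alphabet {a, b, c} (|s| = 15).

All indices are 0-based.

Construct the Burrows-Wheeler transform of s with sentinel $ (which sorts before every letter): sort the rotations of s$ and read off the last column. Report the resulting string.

bbabaab$ccaaaabb

rank  rotation          last
    0  $abcbaaabaababcb  b
    1  aaabaababcb$abcb  b
    2  aabaababcb$abcba  a
    3  aababcb$abcbaaab  b
    4  abaababcb$abcbaa  a
    5  ababcb$abcbaaaba  a
    6  abcb$abcbaaabaab  b
    7  abcbaaabaababcb$  $
    8  b$abcbaaabaababc  c
    9  baaabaababcb$abc  c
   10  baababcb$abcbaaa  a
   11  babcb$abcbaaabaa  a
   12  bcb$abcbaaabaaba  a
   13  bcbaaabaababcb$a  a
   14  cb$abcbaaabaabab  b
   15  cbaaabaababcb$ab  b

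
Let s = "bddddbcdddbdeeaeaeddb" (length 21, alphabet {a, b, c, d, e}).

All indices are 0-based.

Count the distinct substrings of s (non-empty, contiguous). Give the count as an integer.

rank | idx | suffix
   0 |  14 | aeaeddb
   1 |  16 | aeddb
   2 |  20 | b
   3 |   5 | bcdddbdeeaeaeddb
   4 |   0 | bddddbcdddbdeeaeaeddb
   5 |  10 | bdeeaeaeddb
   6 |   6 | cdddbdeeaeaeddb
   7 |  19 | db
   8 |   4 | dbcdddbdeeaeaeddb
   9 |   9 | dbdeeaeaeddb
  10 |  18 | ddb
  11 |   3 | ddbcdddbdeeaeaeddb
  12 |   8 | ddbdeeaeaeddb
  13 |   2 | dddbcdddbdeeaeaeddb
  14 |   7 | dddbdeeaeaeddb
  15 |   1 | ddddbcdddbdeeaeaeddb
  16 |  11 | deeaeaeddb
  17 |  13 | eaeaeddb
  18 |  15 | eaeddb
  19 |  17 | eddb
  20 |  12 | eeaeaeddb

SA = [14, 16, 20, 5, 0, 10, 6, 19, 4, 9, 18, 3, 8, 2, 7, 1, 11, 13, 15, 17, 12]
[i] adj suffixes → lcp
  [1] 14/16 → 2 ('ae')
  [2] 16/20 → 0 ('')
  [3] 20/5 → 1 ('b')
  [4] 5/0 → 1 ('b')
  [5] 0/10 → 2 ('bd')
  [6] 10/6 → 0 ('')
  [7] 6/19 → 0 ('')
  [8] 19/4 → 2 ('db')
  [9] 4/9 → 2 ('db')
  [10] 9/18 → 1 ('d')
  [11] 18/3 → 3 ('ddb')
  [12] 3/8 → 3 ('ddb')
  [13] 8/2 → 2 ('dd')
  [14] 2/7 → 4 ('dddb')
  [15] 7/1 → 3 ('ddd')
  [16] 1/11 → 1 ('d')
  [17] 11/13 → 0 ('')
  [18] 13/15 → 3 ('eae')
  [19] 15/17 → 1 ('e')
  [20] 17/12 → 1 ('e')

n(n+1)/2 = 21·22/2 = 231
Σ LCP = 0 + 2 + 0 + 1 + 1 + 2 + 0 + 0 + 2 + 2 + 1 + 3 + 3 + 2 + 4 + 3 + 1 + 0 + 3 + 1 + 1 = 32
distinct = 231 − 32 = 199

199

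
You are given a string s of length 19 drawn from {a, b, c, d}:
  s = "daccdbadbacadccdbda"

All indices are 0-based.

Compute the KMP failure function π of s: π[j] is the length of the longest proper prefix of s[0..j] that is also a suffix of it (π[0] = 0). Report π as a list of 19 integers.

[0, 0, 0, 0, 1, 0, 0, 1, 0, 0, 0, 0, 1, 0, 0, 1, 0, 1, 2]

π[0] = 0
j=1 s[j]='a': π[1]=0 (border '')
j=2 s[j]='c': π[2]=0 (border '')
j=3 s[j]='c': π[3]=0 (border '')
j=4 s[j]='d': π[4]=1 (border 'd')
j=5 s[j]='b': k: 1→0; π[5]=0 (border '')
j=6 s[j]='a': π[6]=0 (border '')
j=7 s[j]='d': π[7]=1 (border 'd')
j=8 s[j]='b': k: 1→0; π[8]=0 (border '')
j=9 s[j]='a': π[9]=0 (border '')
j=10 s[j]='c': π[10]=0 (border '')
j=11 s[j]='a': π[11]=0 (border '')
j=12 s[j]='d': π[12]=1 (border 'd')
j=13 s[j]='c': k: 1→0; π[13]=0 (border '')
j=14 s[j]='c': π[14]=0 (border '')
j=15 s[j]='d': π[15]=1 (border 'd')
j=16 s[j]='b': k: 1→0; π[16]=0 (border '')
j=17 s[j]='d': π[17]=1 (border 'd')
j=18 s[j]='a': π[18]=2 (border 'da')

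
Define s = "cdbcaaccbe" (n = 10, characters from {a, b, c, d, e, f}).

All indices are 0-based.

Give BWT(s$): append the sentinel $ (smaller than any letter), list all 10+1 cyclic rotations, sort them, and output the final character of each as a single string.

rank  rotation     last
    0  $cdbcaaccbe  e
    1  aaccbe$cdbc  c
    2  accbe$cdbca  a
    3  bcaaccbe$cd  d
    4  be$cdbcaacc  c
    5  caaccbe$cdb  b
    6  cbe$cdbcaac  c
    7  ccbe$cdbcaa  a
    8  cdbcaaccbe$  $
    9  dbcaaccbe$c  c
   10  e$cdbcaaccb  b

ecadcbca$cb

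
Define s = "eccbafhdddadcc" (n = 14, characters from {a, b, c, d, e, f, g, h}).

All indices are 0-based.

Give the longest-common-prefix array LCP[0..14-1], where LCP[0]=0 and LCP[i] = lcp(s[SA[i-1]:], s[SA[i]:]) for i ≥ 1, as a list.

rank | idx | suffix
   0 |  10 | adcc
   1 |   4 | afhdddadcc
   2 |   3 | bafhdddadcc
   3 |  13 | c
   4 |   2 | cbafhdddadcc
   5 |  12 | cc
   6 |   1 | ccbafhdddadcc
   7 |   9 | dadcc
   8 |  11 | dcc
   9 |   8 | ddadcc
  10 |   7 | dddadcc
  11 |   0 | eccbafhdddadcc
  12 |   5 | fhdddadcc
  13 |   6 | hdddadcc

SA = [10, 4, 3, 13, 2, 12, 1, 9, 11, 8, 7, 0, 5, 6]
i: (SA[i-1],SA[i]) lcp shared
  1: (10,4) 1 'a'
  2: (4,3) 0 ''
  3: (3,13) 0 ''
  4: (13,2) 1 'c'
  5: (2,12) 1 'c'
  6: (12,1) 2 'cc'
  7: (1,9) 0 ''
  8: (9,11) 1 'd'
  9: (11,8) 1 'd'
  10: (8,7) 2 'dd'
  11: (7,0) 0 ''
  12: (0,5) 0 ''
  13: (5,6) 0 ''

[0, 1, 0, 0, 1, 1, 2, 0, 1, 1, 2, 0, 0, 0]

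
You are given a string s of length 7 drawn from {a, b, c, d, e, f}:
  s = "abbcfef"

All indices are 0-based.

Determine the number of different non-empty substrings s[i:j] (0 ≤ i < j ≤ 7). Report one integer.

26

rank | idx | suffix
   0 |   0 | abbcfef
   1 |   1 | bbcfef
   2 |   2 | bcfef
   3 |   3 | cfef
   4 |   5 | ef
   5 |   6 | f
   6 |   4 | fef

SA = [0, 1, 2, 3, 5, 6, 4]
i: (SA[i-1],SA[i]) lcp shared
  1: (0,1) 0 ''
  2: (1,2) 1 'b'
  3: (2,3) 0 ''
  4: (3,5) 0 ''
  5: (5,6) 0 ''
  6: (6,4) 1 'f'

n(n+1)/2 = 7·8/2 = 28
Σ LCP = 0 + 0 + 1 + 0 + 0 + 0 + 1 = 2
distinct = 28 − 2 = 26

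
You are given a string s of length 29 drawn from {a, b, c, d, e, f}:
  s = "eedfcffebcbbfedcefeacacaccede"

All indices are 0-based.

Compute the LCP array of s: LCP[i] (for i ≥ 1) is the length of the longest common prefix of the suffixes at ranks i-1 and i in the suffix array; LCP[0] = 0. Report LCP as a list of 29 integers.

sorted suffixes:
  #0 SA[0]=19  'acacaccede'
  #1 SA[1]=21  'acaccede'
  #2 SA[2]=23  'accede'
  #3 SA[3]=10  'bbfedcefeacacaccede'
  #4 SA[4]=8  'bcbbfedcefeacacaccede'
  #5 SA[5]=11  'bfedcefeacacaccede'
  #6 SA[6]=20  'cacaccede'
  #7 SA[7]=22  'caccede'
  #8 SA[8]=9  'cbbfedcefeacacaccede'
  #9 SA[9]=24  'ccede'
  #10 SA[10]=25  'cede'
  #11 SA[11]=15  'cefeacacaccede'
  #12 SA[12]=4  'cffebcbbfedcefeacacaccede'
  #13 SA[13]=14  'dcefeacacaccede'
  #14 SA[14]=27  'de'
  #15 SA[15]=2  'dfcffebcbbfedcefeacacaccede'
  #16 SA[16]=28  'e'
  #17 SA[17]=18  'eacacaccede'
  #18 SA[18]=7  'ebcbbfedcefeacacaccede'
  #19 SA[19]=13  'edcefeacacaccede'
  #20 SA[20]=26  'ede'
  #21 SA[21]=1  'edfcffebcbbfedcefeacacaccede'
  #22 SA[22]=0  'eedfcffebcbbfedcefeacacaccede'
  #23 SA[23]=16  'efeacacaccede'
  #24 SA[24]=3  'fcffebcbbfedcefeacacaccede'
  #25 SA[25]=17  'feacacaccede'
  #26 SA[26]=6  'febcbbfedcefeacacaccede'
  #27 SA[27]=12  'fedcefeacacaccede'
  #28 SA[28]=5  'ffebcbbfedcefeacacaccede'

SA = [19, 21, 23, 10, 8, 11, 20, 22, 9, 24, 25, 15, 4, 14, 27, 2, 28, 18, 7, 13, 26, 1, 0, 16, 3, 17, 6, 12, 5]
[i] adj suffixes → lcp
  [1] 19/21 → 4 ('acac')
  [2] 21/23 → 2 ('ac')
  [3] 23/10 → 0 ('')
  [4] 10/8 → 1 ('b')
  [5] 8/11 → 1 ('b')
  [6] 11/20 → 0 ('')
  [7] 20/22 → 3 ('cac')
  [8] 22/9 → 1 ('c')
  [9] 9/24 → 1 ('c')
  [10] 24/25 → 1 ('c')
  [11] 25/15 → 2 ('ce')
  [12] 15/4 → 1 ('c')
  [13] 4/14 → 0 ('')
  [14] 14/27 → 1 ('d')
  [15] 27/2 → 1 ('d')
  [16] 2/28 → 0 ('')
  [17] 28/18 → 1 ('e')
  [18] 18/7 → 1 ('e')
  [19] 7/13 → 1 ('e')
  [20] 13/26 → 2 ('ed')
  [21] 26/1 → 2 ('ed')
  [22] 1/0 → 1 ('e')
  [23] 0/16 → 1 ('e')
  [24] 16/3 → 0 ('')
  [25] 3/17 → 1 ('f')
  [26] 17/6 → 2 ('fe')
  [27] 6/12 → 2 ('fe')
  [28] 12/5 → 1 ('f')

[0, 4, 2, 0, 1, 1, 0, 3, 1, 1, 1, 2, 1, 0, 1, 1, 0, 1, 1, 1, 2, 2, 1, 1, 0, 1, 2, 2, 1]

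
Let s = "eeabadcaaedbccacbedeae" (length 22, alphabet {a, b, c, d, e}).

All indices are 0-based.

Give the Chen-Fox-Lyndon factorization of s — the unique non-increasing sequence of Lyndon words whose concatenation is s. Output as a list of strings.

emit factor 1: 'e' (i=0, period=1)
emit factor 2: 'e' (i=1, period=1)
emit factor 3: 'abadc' (i=2, period=5)
emit factor 4: 'aaedbccacbedeae' (i=7, period=15)

["e", "e", "abadc", "aaedbccacbedeae"]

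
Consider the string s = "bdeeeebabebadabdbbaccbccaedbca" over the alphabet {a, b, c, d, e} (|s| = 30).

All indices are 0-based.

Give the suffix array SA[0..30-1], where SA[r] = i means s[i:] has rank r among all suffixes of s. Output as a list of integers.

[29, 13, 7, 18, 11, 24, 6, 17, 10, 16, 27, 21, 14, 0, 8, 28, 23, 20, 22, 19, 12, 15, 26, 1, 5, 9, 25, 4, 3, 2]

rank | idx | suffix
   0 |  29 | a
   1 |  13 | abdbbaccbccaedbca
   2 |   7 | abebadabdbbaccbccaedbca
   3 |  18 | accbccaedbca
   4 |  11 | adabdbbaccbccaedbca
   5 |  24 | aedbca
   6 |   6 | babebadabdbbaccbccaedbca
   7 |  17 | baccbccaedbca
   8 |  10 | badabdbbaccbccaedbca
   9 |  16 | bbaccbccaedbca
  10 |  27 | bca
  11 |  21 | bccaedbca
  12 |  14 | bdbbaccbccaedbca
  13 |   0 | bdeeeebabebadabdbbaccbccaedbca
  14 |   8 | bebadabdbbaccbccaedbca
  15 |  28 | ca
  16 |  23 | caedbca
  17 |  20 | cbccaedbca
  18 |  22 | ccaedbca
  19 |  19 | ccbccaedbca
  20 |  12 | dabdbbaccbccaedbca
  21 |  15 | dbbaccbccaedbca
  22 |  26 | dbca
  23 |   1 | deeeebabebadabdbbaccbccaedbca
  24 |   5 | ebabebadabdbbaccbccaedbca
  25 |   9 | ebadabdbbaccbccaedbca
  26 |  25 | edbca
  27 |   4 | eebabebadabdbbaccbccaedbca
  28 |   3 | eeebabebadabdbbaccbccaedbca
  29 |   2 | eeeebabebadabdbbaccbccaedbca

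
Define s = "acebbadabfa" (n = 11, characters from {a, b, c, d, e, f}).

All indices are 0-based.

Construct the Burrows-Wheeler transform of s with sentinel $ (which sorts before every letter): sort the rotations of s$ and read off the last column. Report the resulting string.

afd$bbeaaacb

rank  rotation      last
    0  $acebbadabfa  a
    1  a$acebbadabf  f
    2  abfa$acebbad  d
    3  acebbadabfa$  $
    4  adabfa$acebb  b
    5  badabfa$aceb  b
    6  bbadabfa$ace  e
    7  bfa$acebbada  a
    8  cebbadabfa$a  a
    9  dabfa$acebba  a
   10  ebbadabfa$ac  c
   11  fa$acebbadab  b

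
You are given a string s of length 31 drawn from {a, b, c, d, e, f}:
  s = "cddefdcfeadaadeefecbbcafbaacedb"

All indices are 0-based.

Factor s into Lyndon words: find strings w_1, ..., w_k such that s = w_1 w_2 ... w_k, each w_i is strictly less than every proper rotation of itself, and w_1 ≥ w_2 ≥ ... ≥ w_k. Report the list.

emit factor 1: 'cddefdcfe' (i=0, period=9)
emit factor 2: 'ad' (i=9, period=2)
emit factor 3: 'aadeefecbbcafb' (i=11, period=14)
emit factor 4: 'aacedb' (i=25, period=6)

["cddefdcfe", "ad", "aadeefecbbcafb", "aacedb"]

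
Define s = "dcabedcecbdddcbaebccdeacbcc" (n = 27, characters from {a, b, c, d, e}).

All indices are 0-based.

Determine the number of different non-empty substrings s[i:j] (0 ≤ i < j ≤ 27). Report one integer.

348

rank→(start, suffix):
  0 → (2, 'abedcecbdddcbaebccdeacbcc')
  1 → (22, 'acbcc')
  2 → (15, 'aebccdeacbcc')
  3 → (14, 'baebccdeacbcc')
  4 → (24, 'bcc')
  5 → (17, 'bccdeacbcc')
  6 → (9, 'bdddcbaebccdeacbcc')
  7 → (3, 'bedcecbdddcbaebccdeacbcc')
  8 → (26, 'c')
  9 → (1, 'cabedcecbdddcbaebccdeacbcc')
  10 → (13, 'cbaebccdeacbcc')
  11 → (23, 'cbcc')
  12 → (8, 'cbdddcbaebccdeacbcc')
  13 → (25, 'cc')
  14 → (18, 'ccdeacbcc')
  15 → (19, 'cdeacbcc')
  16 → (6, 'cecbdddcbaebccdeacbcc')
  17 → (0, 'dcabedcecbdddcbaebccdeacbcc')
  18 → (12, 'dcbaebccdeacbcc')
  19 → (5, 'dcecbdddcbaebccdeacbcc')
  20 → (11, 'ddcbaebccdeacbcc')
  21 → (10, 'dddcbaebccdeacbcc')
  22 → (20, 'deacbcc')
  23 → (21, 'eacbcc')
  24 → (16, 'ebccdeacbcc')
  25 → (7, 'ecbdddcbaebccdeacbcc')
  26 → (4, 'edcecbdddcbaebccdeacbcc')

SA = [2, 22, 15, 14, 24, 17, 9, 3, 26, 1, 13, 23, 8, 25, 18, 19, 6, 0, 12, 5, 11, 10, 20, 21, 16, 7, 4]
[i] adj suffixes → lcp
  [1] 2/22 → 1 ('a')
  [2] 22/15 → 1 ('a')
  [3] 15/14 → 0 ('')
  [4] 14/24 → 1 ('b')
  [5] 24/17 → 3 ('bcc')
  [6] 17/9 → 1 ('b')
  [7] 9/3 → 1 ('b')
  [8] 3/26 → 0 ('')
  [9] 26/1 → 1 ('c')
  [10] 1/13 → 1 ('c')
  [11] 13/23 → 2 ('cb')
  [12] 23/8 → 2 ('cb')
  [13] 8/25 → 1 ('c')
  [14] 25/18 → 2 ('cc')
  [15] 18/19 → 1 ('c')
  [16] 19/6 → 1 ('c')
  [17] 6/0 → 0 ('')
  [18] 0/12 → 2 ('dc')
  [19] 12/5 → 2 ('dc')
  [20] 5/11 → 1 ('d')
  [21] 11/10 → 2 ('dd')
  [22] 10/20 → 1 ('d')
  [23] 20/21 → 0 ('')
  [24] 21/16 → 1 ('e')
  [25] 16/7 → 1 ('e')
  [26] 7/4 → 1 ('e')

n(n+1)/2 = 27·28/2 = 378
Σ LCP = 0 + 1 + 1 + 0 + 1 + 3 + 1 + 1 + 0 + 1 + 1 + 2 + 2 + 1 + 2 + 1 + 1 + 0 + 2 + 2 + 1 + 2 + 1 + 0 + 1 + 1 + 1 = 30
distinct = 378 − 30 = 348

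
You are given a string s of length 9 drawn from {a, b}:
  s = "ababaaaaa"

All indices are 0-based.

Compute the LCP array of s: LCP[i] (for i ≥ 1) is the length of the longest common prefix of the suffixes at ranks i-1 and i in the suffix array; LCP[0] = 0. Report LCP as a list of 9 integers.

sorted suffixes:
  #0 SA[0]=8  'a'
  #1 SA[1]=7  'aa'
  #2 SA[2]=6  'aaa'
  #3 SA[3]=5  'aaaa'
  #4 SA[4]=4  'aaaaa'
  #5 SA[5]=2  'abaaaaa'
  #6 SA[6]=0  'ababaaaaa'
  #7 SA[7]=3  'baaaaa'
  #8 SA[8]=1  'babaaaaa'

SA = [8, 7, 6, 5, 4, 2, 0, 3, 1]
i: (SA[i-1],SA[i]) lcp shared
  1: (8,7) 1 'a'
  2: (7,6) 2 'aa'
  3: (6,5) 3 'aaa'
  4: (5,4) 4 'aaaa'
  5: (4,2) 1 'a'
  6: (2,0) 3 'aba'
  7: (0,3) 0 ''
  8: (3,1) 2 'ba'

[0, 1, 2, 3, 4, 1, 3, 0, 2]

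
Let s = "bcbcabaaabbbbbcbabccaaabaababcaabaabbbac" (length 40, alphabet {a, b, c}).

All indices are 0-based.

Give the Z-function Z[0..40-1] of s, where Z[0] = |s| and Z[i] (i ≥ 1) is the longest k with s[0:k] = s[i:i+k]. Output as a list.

Z[0]=40
i=1: fresh scan; Z[1]=0
i=2: fresh scan; Z[2]=2 scan→box=[2,4)
i=3: min(r-i=1, Z[1]=0)=0; Z[3]=0
i=4: fresh scan; Z[4]=0
i=5: fresh scan; Z[5]=1 scan→box=[5,6)
i=6: fresh scan; Z[6]=0
i=7: fresh scan; Z[7]=0
i=8: fresh scan; Z[8]=0
i=9: fresh scan; Z[9]=1 scan→box=[9,10)
i=10: fresh scan; Z[10]=1 scan→box=[10,11)
i=11: fresh scan; Z[11]=1 scan→box=[11,12)
i=12: fresh scan; Z[12]=1 scan→box=[12,13)
i=13: fresh scan; Z[13]=3 scan→box=[13,16)
i=14: min(r-i=2, Z[1]=0)=0; Z[14]=0
i=15: min(r-i=1, Z[2]=2)=1; Z[15]=1
i=16: fresh scan; Z[16]=0
i=17: fresh scan; Z[17]=2 scan→box=[17,19)
i=18: min(r-i=1, Z[1]=0)=0; Z[18]=0
i=19: fresh scan; Z[19]=0
i=20: fresh scan; Z[20]=0
i=21: fresh scan; Z[21]=0
i=22: fresh scan; Z[22]=0
i=23: fresh scan; Z[23]=1 scan→box=[23,24)
i=24: fresh scan; Z[24]=0
i=25: fresh scan; Z[25]=0
i=26: fresh scan; Z[26]=1 scan→box=[26,27)
i=27: fresh scan; Z[27]=0
i=28: fresh scan; Z[28]=2 scan→box=[28,30)
i=29: min(r-i=1, Z[1]=0)=0; Z[29]=0
i=30: fresh scan; Z[30]=0
i=31: fresh scan; Z[31]=0
i=32: fresh scan; Z[32]=1 scan→box=[32,33)
i=33: fresh scan; Z[33]=0
i=34: fresh scan; Z[34]=0
i=35: fresh scan; Z[35]=1 scan→box=[35,36)
i=36: fresh scan; Z[36]=1 scan→box=[36,37)
i=37: fresh scan; Z[37]=1 scan→box=[37,38)
i=38: fresh scan; Z[38]=0
i=39: fresh scan; Z[39]=0

[40, 0, 2, 0, 0, 1, 0, 0, 0, 1, 1, 1, 1, 3, 0, 1, 0, 2, 0, 0, 0, 0, 0, 1, 0, 0, 1, 0, 2, 0, 0, 0, 1, 0, 0, 1, 1, 1, 0, 0]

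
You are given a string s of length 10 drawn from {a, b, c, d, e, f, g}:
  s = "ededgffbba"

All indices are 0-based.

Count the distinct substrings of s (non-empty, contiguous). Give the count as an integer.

sorted suffixes:
  #0 SA[0]=9  'a'
  #1 SA[1]=8  'ba'
  #2 SA[2]=7  'bba'
  #3 SA[3]=1  'dedgffbba'
  #4 SA[4]=3  'dgffbba'
  #5 SA[5]=0  'ededgffbba'
  #6 SA[6]=2  'edgffbba'
  #7 SA[7]=6  'fbba'
  #8 SA[8]=5  'ffbba'
  #9 SA[9]=4  'gffbba'

SA = [9, 8, 7, 1, 3, 0, 2, 6, 5, 4]
[i] adj suffixes → lcp
  [1] 9/8 → 0 ('')
  [2] 8/7 → 1 ('b')
  [3] 7/1 → 0 ('')
  [4] 1/3 → 1 ('d')
  [5] 3/0 → 0 ('')
  [6] 0/2 → 2 ('ed')
  [7] 2/6 → 0 ('')
  [8] 6/5 → 1 ('f')
  [9] 5/4 → 0 ('')

n(n+1)/2 = 10·11/2 = 55
Σ LCP = 0 + 0 + 1 + 0 + 1 + 0 + 2 + 0 + 1 + 0 = 5
distinct = 55 − 5 = 50

50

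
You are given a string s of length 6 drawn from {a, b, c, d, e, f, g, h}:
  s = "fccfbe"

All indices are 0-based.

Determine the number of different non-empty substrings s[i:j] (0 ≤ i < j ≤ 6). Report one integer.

19

rank | idx | suffix
   0 |   4 | be
   1 |   1 | ccfbe
   2 |   2 | cfbe
   3 |   5 | e
   4 |   3 | fbe
   5 |   0 | fccfbe

SA = [4, 1, 2, 5, 3, 0]
rank  pair      lcp
   1  s[4:],s[1:]  0  ''
   2  s[1:],s[2:]  1  'c'
   3  s[2:],s[5:]  0  ''
   4  s[5:],s[3:]  0  ''
   5  s[3:],s[0:]  1  'f'

n(n+1)/2 = 6·7/2 = 21
Σ LCP = 0 + 0 + 1 + 0 + 0 + 1 = 2
distinct = 21 − 2 = 19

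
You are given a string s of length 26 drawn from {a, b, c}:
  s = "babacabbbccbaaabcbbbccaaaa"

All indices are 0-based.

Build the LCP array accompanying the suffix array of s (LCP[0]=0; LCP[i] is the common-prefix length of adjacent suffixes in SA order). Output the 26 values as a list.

rank | idx | suffix
   0 |  25 | a
   1 |  24 | aa
   2 |  23 | aaa
   3 |  22 | aaaa
   4 |  12 | aaabcbbbccaaaa
   5 |  13 | aabcbbbccaaaa
   6 |   1 | abacabbbccbaaabcbbbccaaaa
   7 |   5 | abbbccbaaabcbbbccaaaa
   8 |  14 | abcbbbccaaaa
   9 |   3 | acabbbccbaaabcbbbccaaaa
  10 |  11 | baaabcbbbccaaaa
  11 |   0 | babacabbbccbaaabcbbbccaaaa
  12 |   2 | bacabbbccbaaabcbbbccaaaa
  13 |  17 | bbbccaaaa
  14 |   6 | bbbccbaaabcbbbccaaaa
  15 |  18 | bbccaaaa
  16 |   7 | bbccbaaabcbbbccaaaa
  17 |  15 | bcbbbccaaaa
  18 |  19 | bccaaaa
  19 |   8 | bccbaaabcbbbccaaaa
  20 |  21 | caaaa
  21 |   4 | cabbbccbaaabcbbbccaaaa
  22 |  10 | cbaaabcbbbccaaaa
  23 |  16 | cbbbccaaaa
  24 |  20 | ccaaaa
  25 |   9 | ccbaaabcbbbccaaaa

SA = [25, 24, 23, 22, 12, 13, 1, 5, 14, 3, 11, 0, 2, 17, 6, 18, 7, 15, 19, 8, 21, 4, 10, 16, 20, 9]
rank  pair      lcp
   1  s[25:],s[24:]  1  'a'
   2  s[24:],s[23:]  2  'aa'
   3  s[23:],s[22:]  3  'aaa'
   4  s[22:],s[12:]  3  'aaa'
   5  s[12:],s[13:]  2  'aa'
   6  s[13:],s[1:]  1  'a'
   7  s[1:],s[5:]  2  'ab'
   8  s[5:],s[14:]  2  'ab'
   9  s[14:],s[3:]  1  'a'
  10  s[3:],s[11:]  0  ''
  11  s[11:],s[0:]  2  'ba'
  12  s[0:],s[2:]  2  'ba'
  13  s[2:],s[17:]  1  'b'
  14  s[17:],s[6:]  5  'bbbcc'
  15  s[6:],s[18:]  2  'bb'
  16  s[18:],s[7:]  4  'bbcc'
  17  s[7:],s[15:]  1  'b'
  18  s[15:],s[19:]  2  'bc'
  19  s[19:],s[8:]  3  'bcc'
  20  s[8:],s[21:]  0  ''
  21  s[21:],s[4:]  2  'ca'
  22  s[4:],s[10:]  1  'c'
  23  s[10:],s[16:]  2  'cb'
  24  s[16:],s[20:]  1  'c'
  25  s[20:],s[9:]  2  'cc'

[0, 1, 2, 3, 3, 2, 1, 2, 2, 1, 0, 2, 2, 1, 5, 2, 4, 1, 2, 3, 0, 2, 1, 2, 1, 2]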